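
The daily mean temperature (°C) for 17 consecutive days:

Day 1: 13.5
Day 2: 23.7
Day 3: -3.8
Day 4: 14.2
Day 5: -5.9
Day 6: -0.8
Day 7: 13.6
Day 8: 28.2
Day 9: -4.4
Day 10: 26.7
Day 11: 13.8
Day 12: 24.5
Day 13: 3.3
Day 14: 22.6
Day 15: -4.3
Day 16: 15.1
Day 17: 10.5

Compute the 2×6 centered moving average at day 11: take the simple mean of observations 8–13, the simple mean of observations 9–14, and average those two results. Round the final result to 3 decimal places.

Sum over 8–13: 28.2 + (-4.4) + 26.7 + 13.8 + 24.5 + 3.3 = 92.1
Sum over 9–14: (-4.4) + 26.7 + 13.8 + 24.5 + 3.3 + 22.6 = 86.5
CMA at t=11 = (92.1 + 86.5) / (2·6) = 178.6 / 12 = 14.883

14.883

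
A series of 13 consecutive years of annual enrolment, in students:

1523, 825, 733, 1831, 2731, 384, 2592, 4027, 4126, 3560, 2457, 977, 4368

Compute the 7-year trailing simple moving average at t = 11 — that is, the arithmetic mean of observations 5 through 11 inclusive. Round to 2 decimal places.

2839.57

Sum of periods 5–11: 2731 + 384 + 2592 + 4027 + 4126 + 3560 + 2457 = 19877
Divide by 7: 19877 / 7 = 2839.57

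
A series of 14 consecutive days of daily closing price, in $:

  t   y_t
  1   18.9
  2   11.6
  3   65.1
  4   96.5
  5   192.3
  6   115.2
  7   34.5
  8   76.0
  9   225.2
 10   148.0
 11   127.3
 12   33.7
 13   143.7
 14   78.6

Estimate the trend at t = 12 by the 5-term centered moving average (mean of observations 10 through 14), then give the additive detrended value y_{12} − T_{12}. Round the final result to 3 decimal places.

Trend T_12 = (148.0 + 127.3 + 33.7 + 143.7 + 78.6) / 5 = 531.3/5 = 106.26000
Detrended value: 33.7 − 106.26000 = -72.560

-72.560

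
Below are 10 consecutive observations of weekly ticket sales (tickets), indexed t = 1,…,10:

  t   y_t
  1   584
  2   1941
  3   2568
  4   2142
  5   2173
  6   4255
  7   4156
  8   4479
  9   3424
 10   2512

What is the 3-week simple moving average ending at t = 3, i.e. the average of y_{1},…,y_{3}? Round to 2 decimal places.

1697.67

Sum of periods 1–3: 584 + 1941 + 2568 = 5093
Divide by 3: 5093 / 3 = 1697.67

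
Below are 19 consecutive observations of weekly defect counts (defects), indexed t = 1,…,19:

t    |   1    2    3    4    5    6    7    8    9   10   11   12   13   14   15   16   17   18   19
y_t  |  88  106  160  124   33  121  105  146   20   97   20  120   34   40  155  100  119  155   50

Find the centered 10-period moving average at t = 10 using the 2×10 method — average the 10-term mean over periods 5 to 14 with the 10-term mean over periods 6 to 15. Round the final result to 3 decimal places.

79.700

Sum over 5–14: 33 + 121 + 105 + 146 + 20 + 97 + 20 + 120 + 34 + 40 = 736
Sum over 6–15: 121 + 105 + 146 + 20 + 97 + 20 + 120 + 34 + 40 + 155 = 858
CMA at t=10 = (736 + 858) / (2·10) = 1594 / 20 = 79.700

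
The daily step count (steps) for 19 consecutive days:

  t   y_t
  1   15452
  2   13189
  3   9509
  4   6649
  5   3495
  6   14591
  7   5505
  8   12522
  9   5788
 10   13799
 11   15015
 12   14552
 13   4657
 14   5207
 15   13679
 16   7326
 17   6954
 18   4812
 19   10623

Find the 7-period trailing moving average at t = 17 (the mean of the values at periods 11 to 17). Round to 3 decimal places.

9627.143

Sum of periods 11–17: 15015 + 14552 + 4657 + 5207 + 13679 + 7326 + 6954 = 67390
Divide by 7: 67390 / 7 = 9627.143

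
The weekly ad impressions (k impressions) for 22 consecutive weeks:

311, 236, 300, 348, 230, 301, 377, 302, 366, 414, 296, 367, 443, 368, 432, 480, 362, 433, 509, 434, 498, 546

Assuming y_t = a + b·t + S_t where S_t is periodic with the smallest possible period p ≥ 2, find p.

First differences y_{t+1} − y_t: -75, 64, 48, -118, 71, 76, -75, 64, 48, -118, 71, 76, -75, 64, …
The difference pattern repeats every 6 terms and not for any smaller step, so p = 6.

6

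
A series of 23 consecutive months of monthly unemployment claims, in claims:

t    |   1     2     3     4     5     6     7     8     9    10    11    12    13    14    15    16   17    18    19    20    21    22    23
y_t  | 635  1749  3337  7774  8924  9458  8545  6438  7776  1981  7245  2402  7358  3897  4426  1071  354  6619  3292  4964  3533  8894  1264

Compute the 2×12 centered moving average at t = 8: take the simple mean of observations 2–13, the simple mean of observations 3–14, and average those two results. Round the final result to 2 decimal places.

Sum over 2–13: 1749 + 3337 + 7774 + 8924 + 9458 + 8545 + 6438 + 7776 + 1981 + 7245 + 2402 + 7358 = 72987
Sum over 3–14: 3337 + 7774 + 8924 + 9458 + 8545 + 6438 + 7776 + 1981 + 7245 + 2402 + 7358 + 3897 = 75135
CMA at t=8 = (72987 + 75135) / (2·12) = 148122 / 24 = 6171.75

6171.75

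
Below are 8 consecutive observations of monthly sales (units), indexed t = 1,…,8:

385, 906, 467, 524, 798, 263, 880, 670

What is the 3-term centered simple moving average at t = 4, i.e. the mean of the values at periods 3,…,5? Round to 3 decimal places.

596.333

Sum of periods 3–5: 467 + 524 + 798 = 1789
Divide by 3: 1789 / 3 = 596.333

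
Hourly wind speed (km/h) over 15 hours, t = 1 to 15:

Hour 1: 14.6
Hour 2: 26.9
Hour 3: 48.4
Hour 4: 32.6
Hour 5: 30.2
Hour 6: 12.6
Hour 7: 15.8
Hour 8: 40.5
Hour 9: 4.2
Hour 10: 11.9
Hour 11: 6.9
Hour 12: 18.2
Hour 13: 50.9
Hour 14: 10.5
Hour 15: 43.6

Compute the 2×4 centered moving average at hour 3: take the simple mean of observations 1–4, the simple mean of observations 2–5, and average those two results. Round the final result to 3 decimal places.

32.575

Sum over 1–4: 14.6 + 26.9 + 48.4 + 32.6 = 122.5
Sum over 2–5: 26.9 + 48.4 + 32.6 + 30.2 = 138.1
CMA at t=3 = (122.5 + 138.1) / (2·4) = 260.6 / 8 = 32.575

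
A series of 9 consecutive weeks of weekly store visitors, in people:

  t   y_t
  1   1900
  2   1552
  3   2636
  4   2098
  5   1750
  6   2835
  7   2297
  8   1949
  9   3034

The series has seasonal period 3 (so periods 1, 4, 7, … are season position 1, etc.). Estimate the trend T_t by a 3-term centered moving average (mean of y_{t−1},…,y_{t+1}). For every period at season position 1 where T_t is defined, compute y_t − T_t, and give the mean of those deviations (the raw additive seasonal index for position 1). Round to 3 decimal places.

-63.333

Season position 1 occurs at t = 4, 7 (where T_t is defined).
t=4: T_4 = 2161.33333; y_4 − T_4 = 2098 − 2161.33333 = -63.33333
t=7: T_7 = 2360.33333; y_7 − T_7 = 2297 − 2360.33333 = -63.33333
Mean deviation: (-63.33333 + -63.33333) / 2 = -63.333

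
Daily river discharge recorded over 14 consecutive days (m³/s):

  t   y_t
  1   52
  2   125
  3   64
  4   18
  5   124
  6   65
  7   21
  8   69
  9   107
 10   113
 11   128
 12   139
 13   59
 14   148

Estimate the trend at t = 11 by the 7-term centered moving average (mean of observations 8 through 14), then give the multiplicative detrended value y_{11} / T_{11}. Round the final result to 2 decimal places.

1.17

Trend T_11 = (69 + 107 + 113 + 128 + 139 + 59 + 148) / 7 = 763/7 = 109.0000
Ratio to trend: 128 / 109.0000 = 1.17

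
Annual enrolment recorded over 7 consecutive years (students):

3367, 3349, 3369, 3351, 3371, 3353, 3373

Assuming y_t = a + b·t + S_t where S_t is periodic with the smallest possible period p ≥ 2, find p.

First differences y_{t+1} − y_t: -18, 20, -18, 20, -18, 20, …
The difference pattern repeats every 2 terms and not for any smaller step, so p = 2.

2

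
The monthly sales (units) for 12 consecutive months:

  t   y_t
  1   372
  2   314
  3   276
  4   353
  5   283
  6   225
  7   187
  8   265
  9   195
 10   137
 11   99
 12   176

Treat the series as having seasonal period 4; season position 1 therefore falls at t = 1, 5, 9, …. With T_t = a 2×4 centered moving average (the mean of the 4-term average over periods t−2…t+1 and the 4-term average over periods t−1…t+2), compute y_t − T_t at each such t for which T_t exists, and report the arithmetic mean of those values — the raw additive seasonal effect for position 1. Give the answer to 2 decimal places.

9.94

Season position 1 occurs at t = 5, 9 (where T_t is defined).
t=5: T_5 = 273.1250; y_5 − T_5 = 283 − 273.1250 = 9.8750
t=9: T_9 = 185.0000; y_9 − T_9 = 195 − 185.0000 = 10.0000
Mean deviation: (9.8750 + 10.0000) / 2 = 9.94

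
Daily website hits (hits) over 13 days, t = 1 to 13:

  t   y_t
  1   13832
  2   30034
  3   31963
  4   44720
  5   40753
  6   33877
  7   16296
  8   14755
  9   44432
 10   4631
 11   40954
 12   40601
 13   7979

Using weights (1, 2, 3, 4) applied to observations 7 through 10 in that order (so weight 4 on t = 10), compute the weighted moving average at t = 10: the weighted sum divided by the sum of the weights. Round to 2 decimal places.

19762.60

Weighted sum: 1·16296 + 2·14755 + 3·44432 + 4·4631 = 16296 + 29510 + 133296 + 18524 = 197626
Weight total: 1 + 2 + 3 + 4 = 10
WMA = 197626 / 10 = 19762.60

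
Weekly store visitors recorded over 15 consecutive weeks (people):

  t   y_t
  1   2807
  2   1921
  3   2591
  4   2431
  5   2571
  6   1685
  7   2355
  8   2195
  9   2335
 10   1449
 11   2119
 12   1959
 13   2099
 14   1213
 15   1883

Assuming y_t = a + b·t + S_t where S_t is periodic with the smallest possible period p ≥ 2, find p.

4

First differences y_{t+1} − y_t: -886, 670, -160, 140, -886, 670, -160, 140, -886, 670, …
The difference pattern repeats every 4 terms and not for any smaller step, so p = 4.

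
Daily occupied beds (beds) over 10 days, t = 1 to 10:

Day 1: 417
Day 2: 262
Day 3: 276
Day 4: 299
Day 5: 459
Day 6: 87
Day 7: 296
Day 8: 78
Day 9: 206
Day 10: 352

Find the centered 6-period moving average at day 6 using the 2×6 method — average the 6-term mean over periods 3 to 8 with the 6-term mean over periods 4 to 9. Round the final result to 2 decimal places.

Sum over 3–8: 276 + 299 + 459 + 87 + 296 + 78 = 1495
Sum over 4–9: 299 + 459 + 87 + 296 + 78 + 206 = 1425
CMA at t=6 = (1495 + 1425) / (2·6) = 2920 / 12 = 243.33

243.33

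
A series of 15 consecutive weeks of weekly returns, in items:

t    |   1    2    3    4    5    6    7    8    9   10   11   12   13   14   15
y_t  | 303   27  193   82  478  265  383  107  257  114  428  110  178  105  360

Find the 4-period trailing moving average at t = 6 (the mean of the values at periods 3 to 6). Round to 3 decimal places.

Sum of periods 3–6: 193 + 82 + 478 + 265 = 1018
Divide by 4: 1018 / 4 = 254.500

254.500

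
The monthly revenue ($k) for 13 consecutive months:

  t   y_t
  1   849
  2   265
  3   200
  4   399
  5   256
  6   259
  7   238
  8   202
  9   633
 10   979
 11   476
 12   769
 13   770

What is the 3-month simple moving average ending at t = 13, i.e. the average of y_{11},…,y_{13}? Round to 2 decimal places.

Sum of periods 11–13: 476 + 769 + 770 = 2015
Divide by 3: 2015 / 3 = 671.67

671.67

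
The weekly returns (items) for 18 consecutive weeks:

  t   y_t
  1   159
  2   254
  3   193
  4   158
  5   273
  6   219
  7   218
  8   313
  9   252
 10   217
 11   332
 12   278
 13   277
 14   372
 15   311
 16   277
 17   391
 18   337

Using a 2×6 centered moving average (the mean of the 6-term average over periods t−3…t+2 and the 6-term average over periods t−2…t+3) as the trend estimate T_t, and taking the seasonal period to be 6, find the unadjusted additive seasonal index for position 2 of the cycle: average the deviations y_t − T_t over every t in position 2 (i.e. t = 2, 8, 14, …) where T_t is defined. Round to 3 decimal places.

Season position 2 occurs at t = 8, 14 (where T_t is defined).
t=8: T_8 = 253.58333; y_8 − T_8 = 313 − 253.58333 = 59.41667
t=14: T_14 = 312.75000; y_14 − T_14 = 372 − 312.75000 = 59.25000
Mean deviation: (59.41667 + 59.25000) / 2 = 59.333

59.333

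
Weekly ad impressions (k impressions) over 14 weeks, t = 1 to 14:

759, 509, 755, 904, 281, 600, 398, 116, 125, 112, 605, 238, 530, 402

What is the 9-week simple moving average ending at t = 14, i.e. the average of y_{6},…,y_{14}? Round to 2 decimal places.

347.33

Sum of periods 6–14: 600 + 398 + 116 + 125 + 112 + 605 + 238 + 530 + 402 = 3126
Divide by 9: 3126 / 9 = 347.33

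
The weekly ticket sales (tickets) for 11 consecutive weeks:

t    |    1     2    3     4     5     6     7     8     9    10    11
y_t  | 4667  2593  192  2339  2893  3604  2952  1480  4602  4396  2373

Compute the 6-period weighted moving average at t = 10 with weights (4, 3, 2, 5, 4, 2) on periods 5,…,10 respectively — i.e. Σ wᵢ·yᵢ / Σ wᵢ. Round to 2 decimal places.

Weighted sum: 4·2893 + 3·3604 + 2·2952 + 5·1480 + 4·4602 + 2·4396 = 11572 + 10812 + 5904 + 7400 + 18408 + 8792 = 62888
Weight total: 4 + 3 + 2 + 5 + 4 + 2 = 20
WMA = 62888 / 20 = 3144.40

3144.40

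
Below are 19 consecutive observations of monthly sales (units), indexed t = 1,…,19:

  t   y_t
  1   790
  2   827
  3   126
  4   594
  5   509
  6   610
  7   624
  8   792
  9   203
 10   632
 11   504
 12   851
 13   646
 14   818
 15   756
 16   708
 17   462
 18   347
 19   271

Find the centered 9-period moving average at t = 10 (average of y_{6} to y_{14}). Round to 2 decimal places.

Sum of periods 6–14: 610 + 624 + 792 + 203 + 632 + 504 + 851 + 646 + 818 = 5680
Divide by 9: 5680 / 9 = 631.11

631.11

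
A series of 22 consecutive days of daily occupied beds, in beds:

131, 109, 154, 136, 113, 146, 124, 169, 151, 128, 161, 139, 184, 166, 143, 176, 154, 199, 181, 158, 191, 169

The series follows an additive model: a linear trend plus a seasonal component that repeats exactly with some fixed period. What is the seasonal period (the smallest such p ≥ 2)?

First differences y_{t+1} − y_t: -22, 45, -18, -23, 33, -22, 45, -18, -23, 33, -22, 45, …
The difference pattern repeats every 5 terms and not for any smaller step, so p = 5.

5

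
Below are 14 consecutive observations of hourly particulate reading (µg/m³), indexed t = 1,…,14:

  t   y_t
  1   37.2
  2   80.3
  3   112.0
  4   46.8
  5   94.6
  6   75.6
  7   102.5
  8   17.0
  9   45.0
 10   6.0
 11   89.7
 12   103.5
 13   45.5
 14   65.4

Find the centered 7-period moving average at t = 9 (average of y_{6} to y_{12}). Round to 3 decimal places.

Sum of periods 6–12: 75.6 + 102.5 + 17.0 + 45.0 + 6.0 + 89.7 + 103.5 = 439.3
Divide by 7: 439.3 / 7 = 62.757

62.757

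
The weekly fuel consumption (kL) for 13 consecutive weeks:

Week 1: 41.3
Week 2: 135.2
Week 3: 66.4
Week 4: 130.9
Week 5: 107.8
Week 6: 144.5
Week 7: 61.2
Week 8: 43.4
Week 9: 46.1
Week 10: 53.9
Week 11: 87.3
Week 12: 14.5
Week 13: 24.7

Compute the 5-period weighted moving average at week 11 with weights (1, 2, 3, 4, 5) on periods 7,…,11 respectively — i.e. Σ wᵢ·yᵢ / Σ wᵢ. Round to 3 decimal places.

62.560

Weighted sum: 1·61.2 + 2·43.4 + 3·46.1 + 4·53.9 + 5·87.3 = 61.2 + 86.8 + 138.3 + 215.6 + 436.5 = 938.4
Weight total: 1 + 2 + 3 + 4 + 5 = 15
WMA = 938.4 / 15 = 62.560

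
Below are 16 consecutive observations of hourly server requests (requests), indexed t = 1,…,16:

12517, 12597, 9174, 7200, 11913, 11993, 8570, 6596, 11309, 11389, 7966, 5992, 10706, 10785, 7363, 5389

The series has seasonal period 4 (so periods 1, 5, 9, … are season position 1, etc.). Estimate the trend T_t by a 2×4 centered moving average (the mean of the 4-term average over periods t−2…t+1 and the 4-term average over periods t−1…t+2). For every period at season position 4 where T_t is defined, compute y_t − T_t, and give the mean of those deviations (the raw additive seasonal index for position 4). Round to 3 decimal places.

Season position 4 occurs at t = 4, 8, 12 (where T_t is defined).
t=4: T_4 = 10145.50000; y_4 − T_4 = 7200 − 10145.50000 = -2945.50000
t=8: T_8 = 9541.50000; y_8 − T_8 = 6596 − 9541.50000 = -2945.50000
t=12: T_12 = 8937.75000; y_12 − T_12 = 5992 − 8937.75000 = -2945.75000
Mean deviation: (-2945.50000 + -2945.50000 + -2945.75000) / 3 = -2945.583

-2945.583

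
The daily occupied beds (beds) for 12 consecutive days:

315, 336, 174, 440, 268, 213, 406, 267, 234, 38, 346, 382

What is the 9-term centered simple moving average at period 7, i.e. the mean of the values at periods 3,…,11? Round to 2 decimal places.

Sum of periods 3–11: 174 + 440 + 268 + 213 + 406 + 267 + 234 + 38 + 346 = 2386
Divide by 9: 2386 / 9 = 265.11

265.11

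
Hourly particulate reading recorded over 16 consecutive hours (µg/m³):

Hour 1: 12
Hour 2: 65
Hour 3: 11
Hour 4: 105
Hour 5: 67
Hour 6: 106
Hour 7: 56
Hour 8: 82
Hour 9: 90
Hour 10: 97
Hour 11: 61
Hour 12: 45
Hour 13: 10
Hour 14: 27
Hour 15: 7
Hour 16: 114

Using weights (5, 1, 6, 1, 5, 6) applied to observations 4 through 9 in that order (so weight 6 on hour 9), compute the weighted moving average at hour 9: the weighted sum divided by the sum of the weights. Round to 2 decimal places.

93.08

Weighted sum: 5·105 + 1·67 + 6·106 + 1·56 + 5·82 + 6·90 = 525 + 67 + 636 + 56 + 410 + 540 = 2234
Weight total: 5 + 1 + 6 + 1 + 5 + 6 = 24
WMA = 2234 / 24 = 93.08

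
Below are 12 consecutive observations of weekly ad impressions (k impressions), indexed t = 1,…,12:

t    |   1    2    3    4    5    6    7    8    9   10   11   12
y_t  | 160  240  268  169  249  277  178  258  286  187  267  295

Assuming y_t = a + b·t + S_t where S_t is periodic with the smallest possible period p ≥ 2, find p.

First differences y_{t+1} − y_t: 80, 28, -99, 80, 28, -99, 80, 28, …
The difference pattern repeats every 3 terms and not for any smaller step, so p = 3.

3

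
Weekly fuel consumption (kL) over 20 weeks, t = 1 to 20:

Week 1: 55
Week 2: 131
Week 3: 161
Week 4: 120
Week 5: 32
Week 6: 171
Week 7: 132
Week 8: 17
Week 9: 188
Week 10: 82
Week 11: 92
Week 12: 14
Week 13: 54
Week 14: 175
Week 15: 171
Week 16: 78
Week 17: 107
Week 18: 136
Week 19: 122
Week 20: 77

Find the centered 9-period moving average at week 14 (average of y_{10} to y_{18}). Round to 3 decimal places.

Sum of periods 10–18: 82 + 92 + 14 + 54 + 175 + 171 + 78 + 107 + 136 = 909
Divide by 9: 909 / 9 = 101.000

101.000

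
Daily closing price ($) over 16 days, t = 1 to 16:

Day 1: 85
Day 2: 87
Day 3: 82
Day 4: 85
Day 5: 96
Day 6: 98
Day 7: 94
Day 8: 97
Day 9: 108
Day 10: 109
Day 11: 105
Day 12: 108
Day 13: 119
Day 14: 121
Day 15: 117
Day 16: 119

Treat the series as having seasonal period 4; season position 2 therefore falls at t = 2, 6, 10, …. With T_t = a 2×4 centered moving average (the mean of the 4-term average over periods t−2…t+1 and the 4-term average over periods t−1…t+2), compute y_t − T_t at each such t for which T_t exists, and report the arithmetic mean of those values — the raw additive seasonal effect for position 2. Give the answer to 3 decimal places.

Season position 2 occurs at t = 6, 10, 14 (where T_t is defined).
t=6: T_6 = 94.75000; y_6 − T_6 = 98 − 94.75000 = 3.25000
t=10: T_10 = 106.12500; y_10 − T_10 = 109 − 106.12500 = 2.87500
t=14: T_14 = 117.62500; y_14 − T_14 = 121 − 117.62500 = 3.37500
Mean deviation: (3.25000 + 2.87500 + 3.37500) / 3 = 3.167

3.167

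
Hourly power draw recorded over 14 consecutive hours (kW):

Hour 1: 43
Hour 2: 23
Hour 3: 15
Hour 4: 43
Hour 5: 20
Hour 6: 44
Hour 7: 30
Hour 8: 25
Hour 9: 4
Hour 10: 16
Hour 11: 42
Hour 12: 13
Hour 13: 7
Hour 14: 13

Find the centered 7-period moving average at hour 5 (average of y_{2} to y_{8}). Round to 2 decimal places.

Sum of periods 2–8: 23 + 15 + 43 + 20 + 44 + 30 + 25 = 200
Divide by 7: 200 / 7 = 28.57

28.57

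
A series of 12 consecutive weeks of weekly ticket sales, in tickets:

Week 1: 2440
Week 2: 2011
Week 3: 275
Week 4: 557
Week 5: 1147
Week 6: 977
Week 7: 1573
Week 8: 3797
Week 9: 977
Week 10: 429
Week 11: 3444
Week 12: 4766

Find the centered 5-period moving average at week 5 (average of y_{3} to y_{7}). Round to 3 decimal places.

905.800

Sum of periods 3–7: 275 + 557 + 1147 + 977 + 1573 = 4529
Divide by 5: 4529 / 5 = 905.800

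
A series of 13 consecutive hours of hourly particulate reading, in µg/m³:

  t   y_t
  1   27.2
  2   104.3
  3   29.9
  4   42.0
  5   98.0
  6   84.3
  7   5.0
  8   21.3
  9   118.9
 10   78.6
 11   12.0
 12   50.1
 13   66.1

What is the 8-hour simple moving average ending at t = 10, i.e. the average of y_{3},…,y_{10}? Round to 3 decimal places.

59.750

Sum of periods 3–10: 29.9 + 42.0 + 98.0 + 84.3 + 5.0 + 21.3 + 118.9 + 78.6 = 478.0
Divide by 8: 478.0 / 8 = 59.750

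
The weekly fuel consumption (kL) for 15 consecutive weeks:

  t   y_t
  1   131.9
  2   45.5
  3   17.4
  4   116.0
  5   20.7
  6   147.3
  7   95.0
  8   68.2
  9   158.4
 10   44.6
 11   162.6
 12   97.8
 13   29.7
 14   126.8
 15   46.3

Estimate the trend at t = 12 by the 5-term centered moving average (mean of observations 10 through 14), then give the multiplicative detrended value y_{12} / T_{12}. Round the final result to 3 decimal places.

Trend T_12 = (44.6 + 162.6 + 97.8 + 29.7 + 126.8) / 5 = 461.5/5 = 92.30000
Ratio to trend: 97.8 / 92.30000 = 1.060

1.060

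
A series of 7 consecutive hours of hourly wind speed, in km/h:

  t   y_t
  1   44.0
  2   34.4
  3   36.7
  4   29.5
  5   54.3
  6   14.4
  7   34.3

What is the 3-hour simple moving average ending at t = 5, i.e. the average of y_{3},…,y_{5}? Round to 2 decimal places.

40.17

Sum of periods 3–5: 36.7 + 29.5 + 54.3 = 120.5
Divide by 3: 120.5 / 3 = 40.17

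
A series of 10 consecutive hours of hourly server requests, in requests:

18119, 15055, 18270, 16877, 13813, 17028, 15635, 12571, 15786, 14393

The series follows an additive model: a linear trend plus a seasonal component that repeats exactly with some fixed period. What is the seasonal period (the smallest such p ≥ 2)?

First differences y_{t+1} − y_t: -3064, 3215, -1393, -3064, 3215, -1393, -3064, 3215, …
The difference pattern repeats every 3 terms and not for any smaller step, so p = 3.

3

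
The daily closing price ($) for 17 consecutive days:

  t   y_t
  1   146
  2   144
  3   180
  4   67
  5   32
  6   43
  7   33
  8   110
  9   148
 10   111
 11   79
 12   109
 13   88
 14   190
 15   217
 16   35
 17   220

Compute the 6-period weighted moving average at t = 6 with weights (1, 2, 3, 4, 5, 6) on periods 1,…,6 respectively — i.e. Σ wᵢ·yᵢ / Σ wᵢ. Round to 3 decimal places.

79.048

Weighted sum: 1·146 + 2·144 + 3·180 + 4·67 + 5·32 + 6·43 = 146 + 288 + 540 + 268 + 160 + 258 = 1660
Weight total: 1 + 2 + 3 + 4 + 5 + 6 = 21
WMA = 1660 / 21 = 79.048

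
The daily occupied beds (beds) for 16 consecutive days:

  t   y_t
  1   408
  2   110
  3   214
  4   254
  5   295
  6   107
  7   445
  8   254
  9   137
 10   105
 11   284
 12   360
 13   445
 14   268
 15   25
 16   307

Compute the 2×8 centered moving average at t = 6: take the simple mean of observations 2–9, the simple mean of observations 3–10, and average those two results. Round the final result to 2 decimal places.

Sum over 2–9: 110 + 214 + 254 + 295 + 107 + 445 + 254 + 137 = 1816
Sum over 3–10: 214 + 254 + 295 + 107 + 445 + 254 + 137 + 105 = 1811
CMA at t=6 = (1816 + 1811) / (2·8) = 3627 / 16 = 226.69

226.69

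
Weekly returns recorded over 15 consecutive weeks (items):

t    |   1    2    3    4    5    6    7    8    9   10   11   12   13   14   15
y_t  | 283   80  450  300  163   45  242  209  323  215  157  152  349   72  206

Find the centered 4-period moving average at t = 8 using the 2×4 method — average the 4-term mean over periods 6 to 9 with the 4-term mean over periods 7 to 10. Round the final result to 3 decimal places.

226.000

Sum over 6–9: 45 + 242 + 209 + 323 = 819
Sum over 7–10: 242 + 209 + 323 + 215 = 989
CMA at t=8 = (819 + 989) / (2·4) = 1808 / 8 = 226.000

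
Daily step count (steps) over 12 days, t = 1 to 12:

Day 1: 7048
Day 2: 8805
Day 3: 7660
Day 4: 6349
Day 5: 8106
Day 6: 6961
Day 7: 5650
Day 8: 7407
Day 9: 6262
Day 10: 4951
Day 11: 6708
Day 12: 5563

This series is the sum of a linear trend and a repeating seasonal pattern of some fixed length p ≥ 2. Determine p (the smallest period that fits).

3

First differences y_{t+1} − y_t: 1757, -1145, -1311, 1757, -1145, -1311, 1757, -1145, …
The difference pattern repeats every 3 terms and not for any smaller step, so p = 3.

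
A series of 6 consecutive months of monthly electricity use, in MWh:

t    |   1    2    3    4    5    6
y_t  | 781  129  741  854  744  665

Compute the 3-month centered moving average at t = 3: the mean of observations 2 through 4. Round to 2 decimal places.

Sum of periods 2–4: 129 + 741 + 854 = 1724
Divide by 3: 1724 / 3 = 574.67

574.67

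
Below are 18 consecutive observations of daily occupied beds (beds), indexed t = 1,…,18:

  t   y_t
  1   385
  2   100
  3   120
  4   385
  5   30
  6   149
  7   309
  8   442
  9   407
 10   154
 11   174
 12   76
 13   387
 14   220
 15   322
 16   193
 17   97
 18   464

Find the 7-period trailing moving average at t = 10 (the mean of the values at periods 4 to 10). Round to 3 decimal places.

Sum of periods 4–10: 385 + 30 + 149 + 309 + 442 + 407 + 154 = 1876
Divide by 7: 1876 / 7 = 268.000

268.000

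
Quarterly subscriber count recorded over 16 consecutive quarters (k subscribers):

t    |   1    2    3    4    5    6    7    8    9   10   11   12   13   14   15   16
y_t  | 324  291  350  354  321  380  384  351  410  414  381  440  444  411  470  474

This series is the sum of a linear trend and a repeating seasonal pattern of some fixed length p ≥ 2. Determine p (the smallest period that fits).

3

First differences y_{t+1} − y_t: -33, 59, 4, -33, 59, 4, -33, 59, …
The difference pattern repeats every 3 terms and not for any smaller step, so p = 3.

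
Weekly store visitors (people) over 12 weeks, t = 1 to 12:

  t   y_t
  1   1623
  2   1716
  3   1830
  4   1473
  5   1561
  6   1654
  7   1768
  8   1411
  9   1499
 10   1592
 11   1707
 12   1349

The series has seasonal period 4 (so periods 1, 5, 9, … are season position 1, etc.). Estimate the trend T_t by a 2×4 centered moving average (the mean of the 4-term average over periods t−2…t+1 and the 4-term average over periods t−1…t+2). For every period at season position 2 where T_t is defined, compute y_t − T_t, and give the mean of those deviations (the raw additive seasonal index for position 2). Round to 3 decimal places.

47.625

Season position 2 occurs at t = 6, 10 (where T_t is defined).
t=6: T_6 = 1606.25000; y_6 − T_6 = 1654 − 1606.25000 = 47.75000
t=10: T_10 = 1544.50000; y_10 − T_10 = 1592 − 1544.50000 = 47.50000
Mean deviation: (47.75000 + 47.50000) / 2 = 47.625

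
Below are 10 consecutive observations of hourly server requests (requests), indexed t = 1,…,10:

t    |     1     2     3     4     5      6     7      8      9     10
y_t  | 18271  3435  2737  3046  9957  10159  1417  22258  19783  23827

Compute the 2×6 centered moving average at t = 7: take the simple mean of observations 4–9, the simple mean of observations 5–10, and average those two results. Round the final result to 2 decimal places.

Sum over 4–9: 3046 + 9957 + 10159 + 1417 + 22258 + 19783 = 66620
Sum over 5–10: 9957 + 10159 + 1417 + 22258 + 19783 + 23827 = 87401
CMA at t=7 = (66620 + 87401) / (2·6) = 154021 / 12 = 12835.08

12835.08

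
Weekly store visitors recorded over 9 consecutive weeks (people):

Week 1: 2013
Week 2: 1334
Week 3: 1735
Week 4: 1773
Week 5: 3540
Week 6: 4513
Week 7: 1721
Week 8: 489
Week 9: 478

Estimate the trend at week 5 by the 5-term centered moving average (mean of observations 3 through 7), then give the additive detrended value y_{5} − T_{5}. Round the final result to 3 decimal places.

883.600

Trend T_5 = (1735 + 1773 + 3540 + 4513 + 1721) / 5 = 13282/5 = 2656.40000
Detrended value: 3540 − 2656.40000 = 883.600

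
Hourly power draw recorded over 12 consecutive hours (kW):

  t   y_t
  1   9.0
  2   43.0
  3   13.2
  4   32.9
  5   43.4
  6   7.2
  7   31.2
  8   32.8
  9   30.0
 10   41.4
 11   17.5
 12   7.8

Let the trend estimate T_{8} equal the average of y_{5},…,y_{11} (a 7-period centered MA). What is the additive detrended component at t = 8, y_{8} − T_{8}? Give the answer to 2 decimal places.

3.73

Trend T_8 = (43.4 + 7.2 + 31.2 + 32.8 + 30.0 + 41.4 + 17.5) / 7 = 203.5/7 = 29.0714
Detrended value: 32.8 − 29.0714 = 3.73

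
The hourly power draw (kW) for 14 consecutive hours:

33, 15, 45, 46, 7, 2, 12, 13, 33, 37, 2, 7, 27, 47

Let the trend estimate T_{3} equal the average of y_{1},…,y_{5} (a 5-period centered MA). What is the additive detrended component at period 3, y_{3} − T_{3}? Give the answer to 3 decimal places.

Trend T_3 = (33 + 15 + 45 + 46 + 7) / 5 = 146/5 = 29.20000
Detrended value: 45 − 29.20000 = 15.800

15.800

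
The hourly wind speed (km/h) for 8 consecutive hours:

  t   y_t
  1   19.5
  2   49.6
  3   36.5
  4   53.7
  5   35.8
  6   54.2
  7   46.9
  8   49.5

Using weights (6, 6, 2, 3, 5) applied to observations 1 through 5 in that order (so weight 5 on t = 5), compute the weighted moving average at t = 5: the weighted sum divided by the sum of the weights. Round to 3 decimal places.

37.623

Weighted sum: 6·19.5 + 6·49.6 + 2·36.5 + 3·53.7 + 5·35.8 = 117.0 + 297.6 + 73.0 + 161.1 + 179.0 = 827.7
Weight total: 6 + 6 + 2 + 3 + 5 = 22
WMA = 827.7 / 22 = 37.623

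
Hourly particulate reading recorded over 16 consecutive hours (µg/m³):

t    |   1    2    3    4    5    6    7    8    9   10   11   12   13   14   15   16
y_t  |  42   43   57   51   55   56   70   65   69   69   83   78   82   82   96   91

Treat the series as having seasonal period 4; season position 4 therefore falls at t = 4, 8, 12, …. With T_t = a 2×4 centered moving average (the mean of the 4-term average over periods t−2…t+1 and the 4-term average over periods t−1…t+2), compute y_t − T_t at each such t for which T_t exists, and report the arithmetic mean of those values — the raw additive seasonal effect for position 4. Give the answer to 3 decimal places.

-1.792

Season position 4 occurs at t = 4, 8, 12 (where T_t is defined).
t=4: T_4 = 53.12500; y_4 − T_4 = 51 − 53.12500 = -2.12500
t=8: T_8 = 66.62500; y_8 − T_8 = 65 − 66.62500 = -1.62500
t=12: T_12 = 79.62500; y_12 − T_12 = 78 − 79.62500 = -1.62500
Mean deviation: (-2.12500 + -1.62500 + -1.62500) / 3 = -1.792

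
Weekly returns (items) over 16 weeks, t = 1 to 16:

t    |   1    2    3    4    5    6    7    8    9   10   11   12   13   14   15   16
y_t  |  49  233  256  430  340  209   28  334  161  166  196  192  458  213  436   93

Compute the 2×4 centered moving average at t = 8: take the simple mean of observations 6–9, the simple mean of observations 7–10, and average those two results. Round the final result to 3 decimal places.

Sum over 6–9: 209 + 28 + 334 + 161 = 732
Sum over 7–10: 28 + 334 + 161 + 166 = 689
CMA at t=8 = (732 + 689) / (2·4) = 1421 / 8 = 177.625

177.625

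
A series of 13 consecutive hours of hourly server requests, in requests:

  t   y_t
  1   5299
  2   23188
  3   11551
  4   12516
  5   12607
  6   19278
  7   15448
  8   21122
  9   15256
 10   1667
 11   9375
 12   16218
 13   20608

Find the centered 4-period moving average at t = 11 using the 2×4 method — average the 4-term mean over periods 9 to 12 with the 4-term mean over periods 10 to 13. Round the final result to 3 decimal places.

11298.000

Sum over 9–12: 15256 + 1667 + 9375 + 16218 = 42516
Sum over 10–13: 1667 + 9375 + 16218 + 20608 = 47868
CMA at t=11 = (42516 + 47868) / (2·4) = 90384 / 8 = 11298.000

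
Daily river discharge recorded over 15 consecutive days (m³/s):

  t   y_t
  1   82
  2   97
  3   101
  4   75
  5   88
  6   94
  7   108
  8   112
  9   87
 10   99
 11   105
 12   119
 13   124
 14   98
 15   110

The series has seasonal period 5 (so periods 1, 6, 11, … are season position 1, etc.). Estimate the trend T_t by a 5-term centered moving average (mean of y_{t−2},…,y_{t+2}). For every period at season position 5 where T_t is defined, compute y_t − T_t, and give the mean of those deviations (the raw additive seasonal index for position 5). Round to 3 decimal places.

-5.300

Season position 5 occurs at t = 5, 10 (where T_t is defined).
t=5: T_5 = 93.20000; y_5 − T_5 = 88 − 93.20000 = -5.20000
t=10: T_10 = 104.40000; y_10 − T_10 = 99 − 104.40000 = -5.40000
Mean deviation: (-5.20000 + -5.40000) / 2 = -5.300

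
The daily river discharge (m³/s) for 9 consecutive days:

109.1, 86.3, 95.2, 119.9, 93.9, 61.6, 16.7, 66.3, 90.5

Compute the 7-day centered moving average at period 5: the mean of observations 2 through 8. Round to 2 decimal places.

Sum of periods 2–8: 86.3 + 95.2 + 119.9 + 93.9 + 61.6 + 16.7 + 66.3 = 539.9
Divide by 7: 539.9 / 7 = 77.13

77.13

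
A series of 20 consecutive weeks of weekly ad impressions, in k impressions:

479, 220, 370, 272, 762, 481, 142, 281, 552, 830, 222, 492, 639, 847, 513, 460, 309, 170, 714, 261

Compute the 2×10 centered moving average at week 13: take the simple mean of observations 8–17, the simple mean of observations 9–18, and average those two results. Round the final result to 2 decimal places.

Sum over 8–17: 281 + 552 + 830 + 222 + 492 + 639 + 847 + 513 + 460 + 309 = 5145
Sum over 9–18: 552 + 830 + 222 + 492 + 639 + 847 + 513 + 460 + 309 + 170 = 5034
CMA at t=13 = (5145 + 5034) / (2·10) = 10179 / 20 = 508.95

508.95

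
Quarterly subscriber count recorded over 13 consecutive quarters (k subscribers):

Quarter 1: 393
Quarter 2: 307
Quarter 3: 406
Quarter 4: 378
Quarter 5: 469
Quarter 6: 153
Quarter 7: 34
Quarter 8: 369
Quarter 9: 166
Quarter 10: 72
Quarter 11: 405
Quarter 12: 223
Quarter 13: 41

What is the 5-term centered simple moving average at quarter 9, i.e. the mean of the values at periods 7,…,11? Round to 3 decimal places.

Sum of periods 7–11: 34 + 369 + 166 + 72 + 405 = 1046
Divide by 5: 1046 / 5 = 209.200

209.200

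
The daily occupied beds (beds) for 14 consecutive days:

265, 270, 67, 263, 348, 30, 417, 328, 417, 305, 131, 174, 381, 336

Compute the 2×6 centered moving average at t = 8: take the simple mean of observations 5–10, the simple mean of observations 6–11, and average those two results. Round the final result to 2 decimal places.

289.42

Sum over 5–10: 348 + 30 + 417 + 328 + 417 + 305 = 1845
Sum over 6–11: 30 + 417 + 328 + 417 + 305 + 131 = 1628
CMA at t=8 = (1845 + 1628) / (2·6) = 3473 / 12 = 289.42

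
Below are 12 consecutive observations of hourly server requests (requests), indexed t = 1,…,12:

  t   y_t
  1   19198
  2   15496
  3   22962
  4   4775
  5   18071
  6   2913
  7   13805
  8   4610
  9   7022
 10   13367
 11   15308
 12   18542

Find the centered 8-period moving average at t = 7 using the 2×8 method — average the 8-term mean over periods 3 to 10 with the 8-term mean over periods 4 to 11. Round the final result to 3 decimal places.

10462.250

Sum over 3–10: 22962 + 4775 + 18071 + 2913 + 13805 + 4610 + 7022 + 13367 = 87525
Sum over 4–11: 4775 + 18071 + 2913 + 13805 + 4610 + 7022 + 13367 + 15308 = 79871
CMA at t=7 = (87525 + 79871) / (2·8) = 167396 / 16 = 10462.250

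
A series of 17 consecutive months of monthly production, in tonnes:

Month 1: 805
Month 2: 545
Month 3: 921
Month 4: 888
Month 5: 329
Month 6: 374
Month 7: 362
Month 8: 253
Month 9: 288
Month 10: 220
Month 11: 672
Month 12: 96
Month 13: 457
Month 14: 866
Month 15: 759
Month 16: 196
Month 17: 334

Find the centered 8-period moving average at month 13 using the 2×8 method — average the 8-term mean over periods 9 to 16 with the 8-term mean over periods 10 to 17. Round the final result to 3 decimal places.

Sum over 9–16: 288 + 220 + 672 + 96 + 457 + 866 + 759 + 196 = 3554
Sum over 10–17: 220 + 672 + 96 + 457 + 866 + 759 + 196 + 334 = 3600
CMA at t=13 = (3554 + 3600) / (2·8) = 7154 / 16 = 447.125

447.125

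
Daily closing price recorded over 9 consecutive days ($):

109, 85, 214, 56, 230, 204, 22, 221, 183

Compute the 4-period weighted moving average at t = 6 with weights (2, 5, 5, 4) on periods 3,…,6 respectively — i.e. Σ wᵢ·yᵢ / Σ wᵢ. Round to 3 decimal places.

167.125

Weighted sum: 2·214 + 5·56 + 5·230 + 4·204 = 428 + 280 + 1150 + 816 = 2674
Weight total: 2 + 5 + 5 + 4 = 16
WMA = 2674 / 16 = 167.125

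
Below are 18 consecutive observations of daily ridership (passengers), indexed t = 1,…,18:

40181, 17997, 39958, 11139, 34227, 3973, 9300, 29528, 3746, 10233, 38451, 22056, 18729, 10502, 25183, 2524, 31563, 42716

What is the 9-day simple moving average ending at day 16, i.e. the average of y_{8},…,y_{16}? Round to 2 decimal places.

Sum of periods 8–16: 29528 + 3746 + 10233 + 38451 + 22056 + 18729 + 10502 + 25183 + 2524 = 160952
Divide by 9: 160952 / 9 = 17883.56

17883.56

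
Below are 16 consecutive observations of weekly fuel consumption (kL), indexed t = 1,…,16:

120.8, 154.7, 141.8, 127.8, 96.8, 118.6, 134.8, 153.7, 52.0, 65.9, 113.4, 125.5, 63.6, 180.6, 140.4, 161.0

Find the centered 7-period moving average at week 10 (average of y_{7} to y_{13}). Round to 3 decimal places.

101.271

Sum of periods 7–13: 134.8 + 153.7 + 52.0 + 65.9 + 113.4 + 125.5 + 63.6 = 708.9
Divide by 7: 708.9 / 7 = 101.271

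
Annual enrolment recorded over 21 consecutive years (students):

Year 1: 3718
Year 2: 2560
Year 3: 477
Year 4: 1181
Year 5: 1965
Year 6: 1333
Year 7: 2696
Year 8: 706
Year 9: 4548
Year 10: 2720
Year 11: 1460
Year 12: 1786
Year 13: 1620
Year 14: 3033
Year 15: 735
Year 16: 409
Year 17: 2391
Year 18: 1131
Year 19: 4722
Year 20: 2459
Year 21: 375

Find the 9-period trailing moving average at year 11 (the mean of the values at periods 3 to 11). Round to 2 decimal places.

Sum of periods 3–11: 477 + 1181 + 1965 + 1333 + 2696 + 706 + 4548 + 2720 + 1460 = 17086
Divide by 9: 17086 / 9 = 1898.44

1898.44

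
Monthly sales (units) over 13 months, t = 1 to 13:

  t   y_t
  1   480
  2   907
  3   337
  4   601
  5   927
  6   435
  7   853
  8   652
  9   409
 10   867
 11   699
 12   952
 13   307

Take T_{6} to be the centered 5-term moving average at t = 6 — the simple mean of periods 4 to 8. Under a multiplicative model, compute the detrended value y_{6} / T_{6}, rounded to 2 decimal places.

Trend T_6 = (601 + 927 + 435 + 853 + 652) / 5 = 3468/5 = 693.6000
Ratio to trend: 435 / 693.6000 = 0.63

0.63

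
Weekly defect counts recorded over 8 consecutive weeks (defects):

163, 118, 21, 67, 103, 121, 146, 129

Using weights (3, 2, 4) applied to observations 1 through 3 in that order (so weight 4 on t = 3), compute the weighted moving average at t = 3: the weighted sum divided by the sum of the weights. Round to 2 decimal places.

89.89

Weighted sum: 3·163 + 2·118 + 4·21 = 489 + 236 + 84 = 809
Weight total: 3 + 2 + 4 = 9
WMA = 809 / 9 = 89.89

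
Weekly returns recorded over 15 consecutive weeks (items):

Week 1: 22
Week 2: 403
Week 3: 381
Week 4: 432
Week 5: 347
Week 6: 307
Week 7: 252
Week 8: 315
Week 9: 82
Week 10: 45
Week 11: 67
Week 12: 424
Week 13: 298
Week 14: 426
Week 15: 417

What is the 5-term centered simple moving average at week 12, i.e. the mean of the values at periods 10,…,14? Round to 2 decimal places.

Sum of periods 10–14: 45 + 67 + 424 + 298 + 426 = 1260
Divide by 5: 1260 / 5 = 252.00

252.00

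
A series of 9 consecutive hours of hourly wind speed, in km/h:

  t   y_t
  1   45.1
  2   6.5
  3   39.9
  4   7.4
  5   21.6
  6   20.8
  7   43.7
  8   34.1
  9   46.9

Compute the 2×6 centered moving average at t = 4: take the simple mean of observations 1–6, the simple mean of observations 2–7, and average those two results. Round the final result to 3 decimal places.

Sum over 1–6: 45.1 + 6.5 + 39.9 + 7.4 + 21.6 + 20.8 = 141.3
Sum over 2–7: 6.5 + 39.9 + 7.4 + 21.6 + 20.8 + 43.7 = 139.9
CMA at t=4 = (141.3 + 139.9) / (2·6) = 281.2 / 12 = 23.433

23.433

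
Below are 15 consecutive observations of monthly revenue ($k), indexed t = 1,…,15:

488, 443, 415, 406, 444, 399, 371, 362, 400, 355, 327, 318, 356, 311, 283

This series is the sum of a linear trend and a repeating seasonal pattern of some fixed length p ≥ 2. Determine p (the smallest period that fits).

First differences y_{t+1} − y_t: -45, -28, -9, 38, -45, -28, -9, 38, -45, -28, …
The difference pattern repeats every 4 terms and not for any smaller step, so p = 4.

4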